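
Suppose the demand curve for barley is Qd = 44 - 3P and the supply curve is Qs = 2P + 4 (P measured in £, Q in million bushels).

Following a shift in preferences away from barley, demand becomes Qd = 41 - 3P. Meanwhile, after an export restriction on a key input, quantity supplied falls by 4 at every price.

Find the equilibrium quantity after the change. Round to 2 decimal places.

Original equilibrium: 44 - 3P = 2P + 4 gives 40 = 5P, so P = 8 and Q = 20.
After the shift, demand is Qd = 41 - 3P and supply is Qs = 2P.
Equate the new curves: 41 - 3P = 2P, giving 41 = 5P, P = 8.2, Q = 16.4.

16.40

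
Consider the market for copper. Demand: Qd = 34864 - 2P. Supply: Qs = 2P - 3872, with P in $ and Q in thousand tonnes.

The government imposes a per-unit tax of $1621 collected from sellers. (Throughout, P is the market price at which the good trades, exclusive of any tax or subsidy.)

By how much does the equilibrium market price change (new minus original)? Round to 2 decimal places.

+810.50

Original equilibrium: 34864 - 2P = 2P - 3872 gives 38736 = 4P, so P = 9684 and Q = 15496.
Since sellers keep the price net of the tax, the effective supply curve becomes Qs = 2P - 7114.
Equate the new curves: 34864 - 2P = 2P - 7114, giving 41978 = 4P, P = 10494.5, Q = 13875.
ΔP = 10494.5 − 9684 = +810.50.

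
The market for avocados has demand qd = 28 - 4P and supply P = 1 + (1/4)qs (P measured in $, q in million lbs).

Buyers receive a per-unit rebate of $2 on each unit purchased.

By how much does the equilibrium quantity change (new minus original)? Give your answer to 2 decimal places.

Initially, 28 - 4P = 4P - 4, so 32 = 8P and P = 4, q = 12.
Since buyers' out-of-pocket price is the market price minus the rebate, the effective demand curve becomes qd = 36 - 4P.
New equilibrium: 36 - 4P = 4P - 4 ⇒ 40 = 8P ⇒ P = 5, q = 16.
Δq = 16 − 12 = +4.00.

+4.00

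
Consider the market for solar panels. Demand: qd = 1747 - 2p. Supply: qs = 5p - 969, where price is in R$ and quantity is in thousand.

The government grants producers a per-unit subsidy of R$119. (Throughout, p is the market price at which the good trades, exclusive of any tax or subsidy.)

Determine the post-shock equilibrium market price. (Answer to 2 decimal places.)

303.00

Initially, 1747 - 2p = 5p - 969, so 2716 = 7p and p = 388, q = 971.
Since sellers receive the price plus the subsidy, the effective supply curve becomes qs = 5p - 374.
Setting them equal: 1747 - 2p = 5p - 374 → 2121 = 7p, so p = 303 and q = 1141.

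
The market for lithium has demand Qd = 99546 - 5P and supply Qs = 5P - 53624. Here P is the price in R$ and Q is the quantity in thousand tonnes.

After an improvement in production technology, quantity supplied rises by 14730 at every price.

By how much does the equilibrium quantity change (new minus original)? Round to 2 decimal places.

Solve the original market: 99546 - 5P = 5P - 53624, hence P = 15317 and Q = 22961.
After the shift, demand is Qd = 99546 - 5P and supply is Qs = 5P - 38894.
New equilibrium: 99546 - 5P = 5P - 38894 ⇒ 138440 = 10P ⇒ P = 13844, Q = 30326.
ΔQ = 30326 − 22961 = +7365.00.

+7365.00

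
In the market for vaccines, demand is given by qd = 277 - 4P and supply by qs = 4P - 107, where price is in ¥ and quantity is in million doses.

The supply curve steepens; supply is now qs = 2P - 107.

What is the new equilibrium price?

64

Before the shock: 277 - 4P = 4P - 107 ⇒ 384 = 8P ⇒ P = 48, q = 85.
After the shift, demand is qd = 277 - 4P and supply is qs = 2P - 107.
Clearing the new market: 277 - 4P = 2P - 107, so P = 64 and q = 21.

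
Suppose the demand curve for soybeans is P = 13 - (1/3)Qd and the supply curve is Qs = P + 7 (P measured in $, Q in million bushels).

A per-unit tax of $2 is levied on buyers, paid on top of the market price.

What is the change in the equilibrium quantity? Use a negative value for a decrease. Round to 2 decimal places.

-1.50

Original equilibrium: 39 - 3P = P + 7 gives 32 = 4P, so P = 8 and Q = 15.
Since buyers pay the price plus the tax, the effective demand curve becomes Qd = 33 - 3P.
Clearing the new market: 33 - 3P = P + 7, so P = 6.5 and Q = 13.5.
ΔQ = 13.5 − 15 = -1.50.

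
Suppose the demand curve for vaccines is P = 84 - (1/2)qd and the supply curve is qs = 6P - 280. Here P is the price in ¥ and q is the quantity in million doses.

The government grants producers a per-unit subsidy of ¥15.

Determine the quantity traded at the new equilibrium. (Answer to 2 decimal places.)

78.50

Solve the original market: 168 - 2P = 6P - 280, hence P = 56 and q = 56.
Since sellers receive the price plus the subsidy, the effective supply curve becomes qs = 6P - 190.
Equate the new curves: 168 - 2P = 6P - 190, giving 358 = 8P, P = 44.75, q = 78.5.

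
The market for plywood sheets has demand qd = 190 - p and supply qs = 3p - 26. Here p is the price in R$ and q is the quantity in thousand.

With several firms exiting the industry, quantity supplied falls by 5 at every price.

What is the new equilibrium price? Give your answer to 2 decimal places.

55.25

Initially, 190 - p = 3p - 26, so 216 = 4p and p = 54, q = 136.
With the change applied: demand qd = 190 - p, supply qs = 3p - 31.
Clearing the new market: 190 - p = 3p - 31, so p = 55.25 and q = 134.75.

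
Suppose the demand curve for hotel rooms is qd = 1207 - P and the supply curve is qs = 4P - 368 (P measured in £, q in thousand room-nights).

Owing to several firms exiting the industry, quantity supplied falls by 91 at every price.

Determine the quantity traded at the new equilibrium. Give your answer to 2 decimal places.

873.80

Solve the original market: 1207 - P = 4P - 368, hence P = 315 and q = 892.
With the change applied: demand qd = 1207 - P, supply qs = 4P - 459.
Clearing the new market: 1207 - P = 4P - 459, so P = 333.2 and q = 873.8.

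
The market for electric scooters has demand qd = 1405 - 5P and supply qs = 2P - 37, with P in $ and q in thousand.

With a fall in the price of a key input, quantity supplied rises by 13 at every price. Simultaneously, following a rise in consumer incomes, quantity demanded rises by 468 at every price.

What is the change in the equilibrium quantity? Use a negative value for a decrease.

+143

Initially, 1405 - 5P = 2P - 37, so 1442 = 7P and P = 206, q = 375.
The shock moves the curves to qd = 1873 - 5P and qs = 2P - 24.
Setting them equal: 1873 - 5P = 2P - 24 → 1897 = 7P, so P = 271 and q = 518.
Δq = 518 − 375 = +143.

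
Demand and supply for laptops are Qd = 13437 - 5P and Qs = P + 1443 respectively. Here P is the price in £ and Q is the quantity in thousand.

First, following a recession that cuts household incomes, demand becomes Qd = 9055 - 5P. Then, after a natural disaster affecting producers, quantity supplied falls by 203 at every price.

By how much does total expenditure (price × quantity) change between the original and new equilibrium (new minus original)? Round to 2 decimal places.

-3568951.75

Before the shock: 13437 - 5P = P + 1443 ⇒ 11994 = 6P ⇒ P = 1999, Q = 3442.
The shock moves the curves to Qd = 9055 - 5P and Qs = P + 1240.
New equilibrium: 9055 - 5P = P + 1240 ⇒ 7815 = 6P ⇒ P = 1302.5, Q = 2542.5.
Expenditure moves from 1999×3442 = 6880558 to 1302.5×2542.5 = 3311606.25; change = -3568951.75.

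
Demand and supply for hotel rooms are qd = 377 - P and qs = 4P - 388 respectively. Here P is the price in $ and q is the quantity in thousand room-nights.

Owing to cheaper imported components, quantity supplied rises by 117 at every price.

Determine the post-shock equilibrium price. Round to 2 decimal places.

Before the shock: 377 - P = 4P - 388 ⇒ 765 = 5P ⇒ P = 153, q = 224.
With the change applied: demand qd = 377 - P, supply qs = 4P - 271.
Setting them equal: 377 - P = 4P - 271 → 648 = 5P, so P = 129.6 and q = 247.4.

129.60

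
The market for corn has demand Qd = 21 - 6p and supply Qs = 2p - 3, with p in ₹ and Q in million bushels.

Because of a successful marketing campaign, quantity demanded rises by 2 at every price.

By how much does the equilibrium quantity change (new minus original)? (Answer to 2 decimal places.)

Before the shock: 21 - 6p = 2p - 3 ⇒ 24 = 8p ⇒ p = 3, Q = 3.
With the change applied: demand Qd = 23 - 6p, supply Qs = 2p - 3.
Equate the new curves: 23 - 6p = 2p - 3, giving 26 = 8p, p = 3.25, Q = 3.5.
ΔQ = 3.5 − 3 = +0.50.

+0.50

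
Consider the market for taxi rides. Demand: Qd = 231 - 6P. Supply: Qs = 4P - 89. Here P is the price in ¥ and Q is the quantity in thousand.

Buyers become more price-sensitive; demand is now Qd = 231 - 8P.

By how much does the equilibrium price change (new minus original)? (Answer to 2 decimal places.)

Original equilibrium: 231 - 6P = 4P - 89 gives 320 = 10P, so P = 32 and Q = 39.
The new curves are Qd = 231 - 8P (demand) and Qs = 4P - 89 (supply).
Clearing the new market: 231 - 8P = 4P - 89, so P = 80/3 ≈ 26.6667 and Q = 53/3 ≈ 17.6667.
ΔP = 26.6667 − 32 = -5.33.

-5.33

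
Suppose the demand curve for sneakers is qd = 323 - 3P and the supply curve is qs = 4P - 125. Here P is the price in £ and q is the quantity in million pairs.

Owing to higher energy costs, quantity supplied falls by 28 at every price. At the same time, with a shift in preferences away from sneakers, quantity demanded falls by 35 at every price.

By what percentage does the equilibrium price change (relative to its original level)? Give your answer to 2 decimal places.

-1.56

Initially, 323 - 3P = 4P - 125, so 448 = 7P and P = 64, q = 131.
The shock moves the curves to qd = 288 - 3P and qs = 4P - 153.
New equilibrium: 288 - 3P = 4P - 153 ⇒ 441 = 7P ⇒ P = 63, q = 99.
%ΔP = (63 − 64) / 64 × 100 = -1.56%.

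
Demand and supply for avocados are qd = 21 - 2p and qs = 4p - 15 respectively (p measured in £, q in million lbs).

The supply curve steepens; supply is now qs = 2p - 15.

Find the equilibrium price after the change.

Solve the original market: 21 - 2p = 4p - 15, hence p = 6 and q = 9.
The new curves are qd = 21 - 2p (demand) and qs = 2p - 15 (supply).
Clearing the new market: 21 - 2p = 2p - 15, so p = 9 and q = 3.

9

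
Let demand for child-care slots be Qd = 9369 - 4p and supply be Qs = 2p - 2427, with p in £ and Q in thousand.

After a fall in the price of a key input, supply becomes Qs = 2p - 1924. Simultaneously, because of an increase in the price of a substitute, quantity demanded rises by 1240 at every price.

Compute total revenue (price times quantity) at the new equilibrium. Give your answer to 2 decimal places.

Original equilibrium: 9369 - 4p = 2p - 2427 gives 11796 = 6p, so p = 1966 and Q = 1505.
After the shift, demand is Qd = 10609 - 4p and supply is Qs = 2p - 1924.
Clearing the new market: 10609 - 4p = 2p - 1924, so p = 12533/6 ≈ 2088.8333 and Q = 6761/3 ≈ 2253.6667.
New expenditure = 2088.8333 × 2253.6667 = 4707534.06.

4707534.06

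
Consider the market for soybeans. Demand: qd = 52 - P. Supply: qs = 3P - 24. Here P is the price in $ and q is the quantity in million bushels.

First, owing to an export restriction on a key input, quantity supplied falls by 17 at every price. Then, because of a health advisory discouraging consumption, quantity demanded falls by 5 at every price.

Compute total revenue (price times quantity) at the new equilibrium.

550

Before the shock: 52 - P = 3P - 24 ⇒ 76 = 4P ⇒ P = 19, q = 33.
After the shift, demand is qd = 47 - P and supply is qs = 3P - 41.
Equate the new curves: 47 - P = 3P - 41, giving 88 = 4P, P = 22, q = 25.
New expenditure = 22 × 25 = 550.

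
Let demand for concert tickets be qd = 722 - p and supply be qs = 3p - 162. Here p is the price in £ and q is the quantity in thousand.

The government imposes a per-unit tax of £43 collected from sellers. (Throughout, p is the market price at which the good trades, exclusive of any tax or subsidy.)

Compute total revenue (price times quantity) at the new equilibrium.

Before the shock: 722 - p = 3p - 162 ⇒ 884 = 4p ⇒ p = 221, q = 501.
Since sellers keep the price net of the tax, the effective supply curve becomes qs = 3p - 291.
Clearing the new market: 722 - p = 3p - 291, so p = 253.25 and q = 468.75.
New expenditure = 253.25 × 468.75 = 118710.9375.

118710.9375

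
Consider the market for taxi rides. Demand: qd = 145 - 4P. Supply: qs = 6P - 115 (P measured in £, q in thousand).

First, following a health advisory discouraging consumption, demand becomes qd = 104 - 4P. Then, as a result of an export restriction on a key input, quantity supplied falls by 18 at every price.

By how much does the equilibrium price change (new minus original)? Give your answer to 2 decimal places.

Initially, 145 - 4P = 6P - 115, so 260 = 10P and P = 26, q = 41.
The new curves are qd = 104 - 4P (demand) and qs = 6P - 133 (supply).
Setting them equal: 104 - 4P = 6P - 133 → 237 = 10P, so P = 23.7 and q = 9.2.
ΔP = 23.7 − 26 = -2.30.

-2.30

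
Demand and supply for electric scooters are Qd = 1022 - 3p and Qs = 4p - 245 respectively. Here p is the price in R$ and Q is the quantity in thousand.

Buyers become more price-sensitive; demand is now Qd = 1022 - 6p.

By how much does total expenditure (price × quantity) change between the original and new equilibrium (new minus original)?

-53528.94

Solve the original market: 1022 - 3p = 4p - 245, hence p = 181 and Q = 479.
With the change applied: demand Qd = 1022 - 6p, supply Qs = 4p - 245.
New equilibrium: 1022 - 6p = 4p - 245 ⇒ 1267 = 10p ⇒ p = 126.7, Q = 261.8.
Expenditure moves from 181×479 = 86699 to 126.7×261.8 = 33170.06; change = -53528.94.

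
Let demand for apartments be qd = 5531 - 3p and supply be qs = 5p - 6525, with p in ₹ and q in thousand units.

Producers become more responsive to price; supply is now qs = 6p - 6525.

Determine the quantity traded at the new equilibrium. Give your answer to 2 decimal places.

Solve the original market: 5531 - 3p = 5p - 6525, hence p = 1507 and q = 1010.
The shock moves the curves to qd = 5531 - 3p and qs = 6p - 6525.
Equate the new curves: 5531 - 3p = 6p - 6525, giving 12056 = 9p, p = 12056/9 ≈ 1339.5556, q = 4537/3 ≈ 1512.3333.

1512.33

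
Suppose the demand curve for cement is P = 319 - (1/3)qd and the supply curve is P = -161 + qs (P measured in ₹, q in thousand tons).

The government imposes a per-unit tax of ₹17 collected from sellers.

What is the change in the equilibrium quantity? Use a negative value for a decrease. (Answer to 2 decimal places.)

Original equilibrium: 957 - 3P = P + 161 gives 796 = 4P, so P = 199 and q = 360.
Since sellers keep the price net of the tax, the effective supply curve becomes qs = P + 144.
Setting them equal: 957 - 3P = P + 144 → 813 = 4P, so P = 203.25 and q = 347.25.
Δq = 347.25 − 360 = -12.75.

-12.75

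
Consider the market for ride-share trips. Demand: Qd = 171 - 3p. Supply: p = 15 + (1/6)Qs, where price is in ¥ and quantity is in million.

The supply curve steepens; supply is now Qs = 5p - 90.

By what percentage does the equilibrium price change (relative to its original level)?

+12.5

Solve the original market: 171 - 3p = 6p - 90, hence p = 29 and Q = 84.
The shock moves the curves to Qd = 171 - 3p and Qs = 5p - 90.
Clearing the new market: 171 - 3p = 5p - 90, so p = 32.625 and Q = 73.125.
%Δp = (32.625 − 29) / 29 × 100 = +12.5%.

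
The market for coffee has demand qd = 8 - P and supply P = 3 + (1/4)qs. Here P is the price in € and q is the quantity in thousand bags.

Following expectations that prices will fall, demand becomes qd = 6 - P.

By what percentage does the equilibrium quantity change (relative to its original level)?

Original equilibrium: 8 - P = 4P - 12 gives 20 = 5P, so P = 4 and q = 4.
With the change applied: demand qd = 6 - P, supply qs = 4P - 12.
Setting them equal: 6 - P = 4P - 12 → 18 = 5P, so P = 3.6 and q = 2.4.
%Δq = (2.4 − 4) / 4 × 100 = -40%.

-40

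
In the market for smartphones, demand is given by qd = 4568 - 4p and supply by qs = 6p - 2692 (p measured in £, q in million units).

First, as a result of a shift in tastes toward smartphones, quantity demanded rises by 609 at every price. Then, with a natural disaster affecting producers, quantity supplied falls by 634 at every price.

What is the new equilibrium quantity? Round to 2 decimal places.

Before the shock: 4568 - 4p = 6p - 2692 ⇒ 7260 = 10p ⇒ p = 726, q = 1664.
With the change applied: demand qd = 5177 - 4p, supply qs = 6p - 3326.
Setting them equal: 5177 - 4p = 6p - 3326 → 8503 = 10p, so p = 850.3 and q = 1775.8.

1775.80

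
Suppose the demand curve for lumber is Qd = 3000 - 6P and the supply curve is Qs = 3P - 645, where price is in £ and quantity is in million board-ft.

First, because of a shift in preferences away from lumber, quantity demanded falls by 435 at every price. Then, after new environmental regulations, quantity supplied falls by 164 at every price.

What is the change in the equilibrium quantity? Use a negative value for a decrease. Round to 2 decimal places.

-254.33

Solve the original market: 3000 - 6P = 3P - 645, hence P = 405 and Q = 570.
With the change applied: demand Qd = 2565 - 6P, supply Qs = 3P - 809.
Setting them equal: 2565 - 6P = 3P - 809 → 3374 = 9P, so P = 3374/9 ≈ 374.8889 and Q = 947/3 ≈ 315.6667.
ΔQ = 315.6667 − 570 = -254.33.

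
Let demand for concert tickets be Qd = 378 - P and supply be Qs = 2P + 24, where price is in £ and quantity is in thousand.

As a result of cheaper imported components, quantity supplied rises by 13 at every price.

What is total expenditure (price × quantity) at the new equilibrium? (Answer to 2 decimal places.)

30045.89

Original equilibrium: 378 - P = 2P + 24 gives 354 = 3P, so P = 118 and Q = 260.
The shock moves the curves to Qd = 378 - P and Qs = 2P + 37.
Setting them equal: 378 - P = 2P + 37 → 341 = 3P, so P = 341/3 ≈ 113.6667 and Q = 793/3 ≈ 264.3333.
New expenditure = 113.6667 × 264.3333 = 30045.89.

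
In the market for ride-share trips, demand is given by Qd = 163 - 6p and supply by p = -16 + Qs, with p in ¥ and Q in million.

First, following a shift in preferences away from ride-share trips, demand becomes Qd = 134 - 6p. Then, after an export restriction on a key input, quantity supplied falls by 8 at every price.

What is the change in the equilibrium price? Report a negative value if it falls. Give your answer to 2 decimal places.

Solve the original market: 163 - 6p = p + 16, hence p = 21 and Q = 37.
The shock moves the curves to Qd = 134 - 6p and Qs = p + 8.
Clearing the new market: 134 - 6p = p + 8, so p = 18 and Q = 26.
Δp = 18 − 21 = -3.00.

-3.00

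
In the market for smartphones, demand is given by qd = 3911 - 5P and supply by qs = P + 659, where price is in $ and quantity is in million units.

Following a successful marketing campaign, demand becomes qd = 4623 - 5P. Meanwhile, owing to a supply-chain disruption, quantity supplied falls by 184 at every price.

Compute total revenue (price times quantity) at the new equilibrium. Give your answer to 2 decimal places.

Solve the original market: 3911 - 5P = P + 659, hence P = 542 and q = 1201.
With the change applied: demand qd = 4623 - 5P, supply qs = P + 475.
Equate the new curves: 4623 - 5P = P + 475, giving 4148 = 6P, P = 2074/3 ≈ 691.3333, q = 3499/3 ≈ 1166.3333.
New expenditure = 691.3333 × 1166.3333 = 806325.11.

806325.11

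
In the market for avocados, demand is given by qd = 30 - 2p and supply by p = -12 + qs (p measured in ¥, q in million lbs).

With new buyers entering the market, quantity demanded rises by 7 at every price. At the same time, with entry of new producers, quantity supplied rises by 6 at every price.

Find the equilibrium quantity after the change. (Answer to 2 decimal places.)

Initially, 30 - 2p = p + 12, so 18 = 3p and p = 6, q = 18.
The new curves are qd = 37 - 2p (demand) and qs = p + 18 (supply).
Setting them equal: 37 - 2p = p + 18 → 19 = 3p, so p = 19/3 ≈ 6.3333 and q = 73/3 ≈ 24.3333.

24.33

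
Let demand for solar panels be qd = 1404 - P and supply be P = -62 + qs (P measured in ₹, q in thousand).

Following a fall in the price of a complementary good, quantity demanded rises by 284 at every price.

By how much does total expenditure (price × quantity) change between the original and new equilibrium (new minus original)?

Solve the original market: 1404 - P = P + 62, hence P = 671 and q = 733.
With the change applied: demand qd = 1688 - P, supply qs = P + 62.
Clearing the new market: 1688 - P = P + 62, so P = 813 and q = 875.
Expenditure moves from 671×733 = 491843 to 813×875 = 711375; change = +219532.

+219532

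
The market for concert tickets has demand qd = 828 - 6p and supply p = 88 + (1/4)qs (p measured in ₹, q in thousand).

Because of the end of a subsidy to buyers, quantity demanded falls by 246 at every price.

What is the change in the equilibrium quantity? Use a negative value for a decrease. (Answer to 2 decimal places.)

Before the shock: 828 - 6p = 4p - 352 ⇒ 1180 = 10p ⇒ p = 118, q = 120.
After the shift, demand is qd = 582 - 6p and supply is qs = 4p - 352.
New equilibrium: 582 - 6p = 4p - 352 ⇒ 934 = 10p ⇒ p = 93.4, q = 21.6.
Δq = 21.6 − 120 = -98.40.

-98.40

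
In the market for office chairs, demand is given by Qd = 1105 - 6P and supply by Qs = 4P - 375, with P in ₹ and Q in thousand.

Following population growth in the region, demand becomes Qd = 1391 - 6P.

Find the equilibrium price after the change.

Initially, 1105 - 6P = 4P - 375, so 1480 = 10P and P = 148, Q = 217.
The shock moves the curves to Qd = 1391 - 6P and Qs = 4P - 375.
Setting them equal: 1391 - 6P = 4P - 375 → 1766 = 10P, so P = 176.6 and Q = 331.4.

176.6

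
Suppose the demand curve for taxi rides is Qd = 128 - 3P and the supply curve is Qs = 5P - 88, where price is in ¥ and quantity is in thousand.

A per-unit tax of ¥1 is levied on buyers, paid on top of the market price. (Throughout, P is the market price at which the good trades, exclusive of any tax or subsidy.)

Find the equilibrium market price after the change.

Solve the original market: 128 - 3P = 5P - 88, hence P = 27 and Q = 47.
Since buyers pay the price plus the tax, the effective demand curve becomes Qd = 125 - 3P.
Equate the new curves: 125 - 3P = 5P - 88, giving 213 = 8P, P = 26.625, Q = 45.125.

26.625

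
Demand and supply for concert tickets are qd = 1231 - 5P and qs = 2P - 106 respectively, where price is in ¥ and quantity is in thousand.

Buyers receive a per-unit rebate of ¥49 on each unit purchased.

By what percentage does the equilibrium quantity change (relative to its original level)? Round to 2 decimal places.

+25.36

Original equilibrium: 1231 - 5P = 2P - 106 gives 1337 = 7P, so P = 191 and q = 276.
Since buyers' out-of-pocket price is the market price minus the rebate, the effective demand curve becomes qd = 1476 - 5P.
Setting them equal: 1476 - 5P = 2P - 106 → 1582 = 7P, so P = 226 and q = 346.
%Δq = (346 − 276) / 276 × 100 = +25.36%.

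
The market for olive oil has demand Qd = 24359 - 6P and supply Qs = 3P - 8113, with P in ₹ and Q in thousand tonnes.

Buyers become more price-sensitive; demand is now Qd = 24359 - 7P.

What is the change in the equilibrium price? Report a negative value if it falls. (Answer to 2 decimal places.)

-360.80

Original equilibrium: 24359 - 6P = 3P - 8113 gives 32472 = 9P, so P = 3608 and Q = 2711.
After the shift, demand is Qd = 24359 - 7P and supply is Qs = 3P - 8113.
New equilibrium: 24359 - 7P = 3P - 8113 ⇒ 32472 = 10P ⇒ P = 3247.2, Q = 1628.6.
ΔP = 3247.2 − 3608 = -360.80.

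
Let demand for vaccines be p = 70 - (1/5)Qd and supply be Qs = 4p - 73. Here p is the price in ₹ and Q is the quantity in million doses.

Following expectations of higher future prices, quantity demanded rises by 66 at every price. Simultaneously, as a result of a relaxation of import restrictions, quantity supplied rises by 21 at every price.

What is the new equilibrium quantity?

156

Solve the original market: 350 - 5p = 4p - 73, hence p = 47 and Q = 115.
The shock moves the curves to Qd = 416 - 5p and Qs = 4p - 52.
Equate the new curves: 416 - 5p = 4p - 52, giving 468 = 9p, p = 52, Q = 156.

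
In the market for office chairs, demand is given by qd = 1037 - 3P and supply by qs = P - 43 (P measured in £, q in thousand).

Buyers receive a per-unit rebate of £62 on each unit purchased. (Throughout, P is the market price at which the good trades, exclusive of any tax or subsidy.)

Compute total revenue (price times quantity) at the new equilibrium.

Original equilibrium: 1037 - 3P = P - 43 gives 1080 = 4P, so P = 270 and q = 227.
Since buyers' out-of-pocket price is the market price minus the rebate, the effective demand curve becomes qd = 1223 - 3P.
Setting them equal: 1223 - 3P = P - 43 → 1266 = 4P, so P = 316.5 and q = 273.5.
New expenditure = 316.5 × 273.5 = 86562.75.

86562.75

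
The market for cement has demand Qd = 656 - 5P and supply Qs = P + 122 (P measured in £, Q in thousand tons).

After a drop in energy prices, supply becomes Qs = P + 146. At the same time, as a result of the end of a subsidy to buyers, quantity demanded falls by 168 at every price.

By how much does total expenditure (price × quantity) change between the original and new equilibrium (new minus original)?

Initially, 656 - 5P = P + 122, so 534 = 6P and P = 89, Q = 211.
The shock moves the curves to Qd = 488 - 5P and Qs = P + 146.
Equate the new curves: 488 - 5P = P + 146, giving 342 = 6P, P = 57, Q = 203.
Expenditure moves from 89×211 = 18779 to 57×203 = 11571; change = -7208.

-7208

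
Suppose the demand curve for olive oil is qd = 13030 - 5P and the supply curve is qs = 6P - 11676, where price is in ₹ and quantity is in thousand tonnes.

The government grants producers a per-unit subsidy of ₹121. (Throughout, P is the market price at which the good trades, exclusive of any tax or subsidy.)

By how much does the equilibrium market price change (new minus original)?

-66

Before the shock: 13030 - 5P = 6P - 11676 ⇒ 24706 = 11P ⇒ P = 2246, q = 1800.
Since sellers receive the price plus the subsidy, the effective supply curve becomes qs = 6P - 10950.
Clearing the new market: 13030 - 5P = 6P - 10950, so P = 2180 and q = 2130.
ΔP = 2180 − 2246 = -66.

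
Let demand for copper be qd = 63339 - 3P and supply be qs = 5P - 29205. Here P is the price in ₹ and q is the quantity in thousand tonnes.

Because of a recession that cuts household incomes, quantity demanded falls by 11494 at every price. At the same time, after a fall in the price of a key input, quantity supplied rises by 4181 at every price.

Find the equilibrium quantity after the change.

23019.125

Before the shock: 63339 - 3P = 5P - 29205 ⇒ 92544 = 8P ⇒ P = 11568, q = 28635.
The shock moves the curves to qd = 51845 - 3P and qs = 5P - 25024.
Clearing the new market: 51845 - 3P = 5P - 25024, so P = 9608.625 and q = 23019.125.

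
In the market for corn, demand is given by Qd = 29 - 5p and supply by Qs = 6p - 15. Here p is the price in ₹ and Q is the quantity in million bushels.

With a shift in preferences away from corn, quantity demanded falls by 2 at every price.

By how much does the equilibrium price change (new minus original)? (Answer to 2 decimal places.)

-0.18

Initially, 29 - 5p = 6p - 15, so 44 = 11p and p = 4, Q = 9.
The new curves are Qd = 27 - 5p (demand) and Qs = 6p - 15 (supply).
Clearing the new market: 27 - 5p = 6p - 15, so p = 42/11 ≈ 3.8182 and Q = 87/11 ≈ 7.9091.
Δp = 3.8182 − 4 = -0.18.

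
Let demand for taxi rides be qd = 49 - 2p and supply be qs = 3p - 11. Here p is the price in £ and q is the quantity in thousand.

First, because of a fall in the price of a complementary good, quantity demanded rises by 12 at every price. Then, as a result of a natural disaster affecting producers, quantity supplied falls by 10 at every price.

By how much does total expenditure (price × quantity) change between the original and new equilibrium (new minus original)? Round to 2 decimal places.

Original equilibrium: 49 - 2p = 3p - 11 gives 60 = 5p, so p = 12 and q = 25.
After the shift, demand is qd = 61 - 2p and supply is qs = 3p - 21.
Setting them equal: 61 - 2p = 3p - 21 → 82 = 5p, so p = 16.4 and q = 28.2.
Expenditure moves from 12×25 = 300 to 16.4×28.2 = 462.48; change = +162.48.

+162.48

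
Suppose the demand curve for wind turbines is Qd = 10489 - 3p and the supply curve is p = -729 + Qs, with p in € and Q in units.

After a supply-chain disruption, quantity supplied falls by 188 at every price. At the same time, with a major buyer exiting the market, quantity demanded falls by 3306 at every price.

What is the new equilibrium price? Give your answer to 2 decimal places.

Initially, 10489 - 3p = p + 729, so 9760 = 4p and p = 2440, Q = 3169.
With the change applied: demand Qd = 7183 - 3p, supply Qs = p + 541.
Equate the new curves: 7183 - 3p = p + 541, giving 6642 = 4p, p = 1660.5, Q = 2201.5.

1660.50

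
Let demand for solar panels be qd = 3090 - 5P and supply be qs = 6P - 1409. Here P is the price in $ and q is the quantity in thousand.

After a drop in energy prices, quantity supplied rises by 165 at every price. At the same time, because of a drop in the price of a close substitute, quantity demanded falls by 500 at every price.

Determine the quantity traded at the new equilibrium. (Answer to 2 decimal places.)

Initially, 3090 - 5P = 6P - 1409, so 4499 = 11P and P = 409, q = 1045.
The shock moves the curves to qd = 2590 - 5P and qs = 6P - 1244.
Setting them equal: 2590 - 5P = 6P - 1244 → 3834 = 11P, so P = 3834/11 ≈ 348.5455 and q = 9320/11 ≈ 847.2727.

847.27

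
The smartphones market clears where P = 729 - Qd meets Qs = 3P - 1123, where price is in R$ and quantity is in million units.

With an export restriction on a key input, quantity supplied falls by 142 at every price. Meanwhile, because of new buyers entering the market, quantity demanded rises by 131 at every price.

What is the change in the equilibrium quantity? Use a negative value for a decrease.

Original equilibrium: 729 - P = 3P - 1123 gives 1852 = 4P, so P = 463 and Q = 266.
The new curves are Qd = 860 - P (demand) and Qs = 3P - 1265 (supply).
Setting them equal: 860 - P = 3P - 1265 → 2125 = 4P, so P = 531.25 and Q = 328.75.
ΔQ = 328.75 − 266 = +62.75.

+62.75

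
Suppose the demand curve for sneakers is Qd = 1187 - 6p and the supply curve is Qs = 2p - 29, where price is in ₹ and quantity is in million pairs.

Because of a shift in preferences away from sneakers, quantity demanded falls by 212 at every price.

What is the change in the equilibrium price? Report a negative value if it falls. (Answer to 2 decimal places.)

-26.50

Original equilibrium: 1187 - 6p = 2p - 29 gives 1216 = 8p, so p = 152 and Q = 275.
The shock moves the curves to Qd = 975 - 6p and Qs = 2p - 29.
Equate the new curves: 975 - 6p = 2p - 29, giving 1004 = 8p, p = 125.5, Q = 222.
Δp = 125.5 − 152 = -26.50.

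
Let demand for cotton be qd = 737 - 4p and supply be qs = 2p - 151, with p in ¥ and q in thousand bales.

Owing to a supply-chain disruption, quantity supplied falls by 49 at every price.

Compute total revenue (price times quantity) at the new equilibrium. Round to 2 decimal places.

Before the shock: 737 - 4p = 2p - 151 ⇒ 888 = 6p ⇒ p = 148, q = 145.
With the change applied: demand qd = 737 - 4p, supply qs = 2p - 200.
Setting them equal: 737 - 4p = 2p - 200 → 937 = 6p, so p = 937/6 ≈ 156.1667 and q = 337/3 ≈ 112.3333.
New expenditure = 156.1667 × 112.3333 = 17542.72.

17542.72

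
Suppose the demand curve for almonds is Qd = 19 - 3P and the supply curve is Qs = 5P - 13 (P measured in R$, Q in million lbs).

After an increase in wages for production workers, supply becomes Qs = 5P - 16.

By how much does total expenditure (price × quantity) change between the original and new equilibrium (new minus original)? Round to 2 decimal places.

Original equilibrium: 19 - 3P = 5P - 13 gives 32 = 8P, so P = 4 and Q = 7.
After the shift, demand is Qd = 19 - 3P and supply is Qs = 5P - 16.
Equate the new curves: 19 - 3P = 5P - 16, giving 35 = 8P, P = 4.375, Q = 5.875.
Expenditure moves from 4×7 = 28 to 4.375×5.875 = 25.703125; change = -2.30.

-2.30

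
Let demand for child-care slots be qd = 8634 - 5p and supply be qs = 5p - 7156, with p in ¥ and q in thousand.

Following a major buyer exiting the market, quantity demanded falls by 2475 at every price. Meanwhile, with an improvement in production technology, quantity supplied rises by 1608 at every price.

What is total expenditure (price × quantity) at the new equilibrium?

357648.85

Before the shock: 8634 - 5p = 5p - 7156 ⇒ 15790 = 10p ⇒ p = 1579, q = 739.
After the shift, demand is qd = 6159 - 5p and supply is qs = 5p - 5548.
New equilibrium: 6159 - 5p = 5p - 5548 ⇒ 11707 = 10p ⇒ p = 1170.7, q = 305.5.
New expenditure = 1170.7 × 305.5 = 357648.85.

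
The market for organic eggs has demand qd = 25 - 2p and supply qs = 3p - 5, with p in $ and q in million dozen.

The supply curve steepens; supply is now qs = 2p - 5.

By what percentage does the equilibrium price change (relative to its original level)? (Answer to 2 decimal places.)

Original equilibrium: 25 - 2p = 3p - 5 gives 30 = 5p, so p = 6 and q = 13.
With the change applied: demand qd = 25 - 2p, supply qs = 2p - 5.
Clearing the new market: 25 - 2p = 2p - 5, so p = 7.5 and q = 10.
%Δp = (7.5 − 6) / 6 × 100 = +25.00%.

+25.00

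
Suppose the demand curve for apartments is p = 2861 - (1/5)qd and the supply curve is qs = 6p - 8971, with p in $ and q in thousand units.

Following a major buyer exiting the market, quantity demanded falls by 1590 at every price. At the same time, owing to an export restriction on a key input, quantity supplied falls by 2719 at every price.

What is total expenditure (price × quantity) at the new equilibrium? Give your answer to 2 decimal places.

Solve the original market: 14305 - 5p = 6p - 8971, hence p = 2116 and q = 3725.
After the shift, demand is qd = 12715 - 5p and supply is qs = 6p - 11690.
Clearing the new market: 12715 - 5p = 6p - 11690, so p = 24405/11 ≈ 2218.6364 and q = 17840/11 ≈ 1621.8182.
New expenditure = 2218.6364 × 1621.8182 = 3598224.79.

3598224.79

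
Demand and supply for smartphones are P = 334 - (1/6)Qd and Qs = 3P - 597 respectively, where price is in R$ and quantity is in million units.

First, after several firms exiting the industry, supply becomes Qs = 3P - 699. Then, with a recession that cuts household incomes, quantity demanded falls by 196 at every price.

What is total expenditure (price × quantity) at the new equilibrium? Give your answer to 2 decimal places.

Before the shock: 2004 - 6P = 3P - 597 ⇒ 2601 = 9P ⇒ P = 289, Q = 270.
The shock moves the curves to Qd = 1808 - 6P and Qs = 3P - 699.
Clearing the new market: 1808 - 6P = 3P - 699, so P = 2507/9 ≈ 278.5556 and Q = 410/3 ≈ 136.6667.
New expenditure = 278.5556 × 136.6667 = 38069.26.

38069.26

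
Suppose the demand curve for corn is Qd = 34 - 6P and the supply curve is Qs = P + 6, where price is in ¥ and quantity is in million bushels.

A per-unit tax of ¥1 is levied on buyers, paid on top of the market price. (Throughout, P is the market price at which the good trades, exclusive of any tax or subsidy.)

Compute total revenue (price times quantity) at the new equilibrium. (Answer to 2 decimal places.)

28.73

Solve the original market: 34 - 6P = P + 6, hence P = 4 and Q = 10.
Since buyers pay the price plus the tax, the effective demand curve becomes Qd = 28 - 6P.
Equate the new curves: 28 - 6P = P + 6, giving 22 = 7P, P = 22/7 ≈ 3.1429, Q = 64/7 ≈ 9.1429.
New expenditure = 3.1429 × 9.1429 = 28.73.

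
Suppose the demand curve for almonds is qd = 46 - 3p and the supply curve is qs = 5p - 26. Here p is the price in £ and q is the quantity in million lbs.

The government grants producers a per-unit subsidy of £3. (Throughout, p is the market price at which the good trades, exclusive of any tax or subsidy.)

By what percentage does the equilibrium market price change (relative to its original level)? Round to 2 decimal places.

Before the shock: 46 - 3p = 5p - 26 ⇒ 72 = 8p ⇒ p = 9, q = 19.
Since sellers receive the price plus the subsidy, the effective supply curve becomes qs = 5p - 11.
Setting them equal: 46 - 3p = 5p - 11 → 57 = 8p, so p = 7.125 and q = 24.625.
%Δp = (7.125 − 9) / 9 × 100 = -20.83%.

-20.83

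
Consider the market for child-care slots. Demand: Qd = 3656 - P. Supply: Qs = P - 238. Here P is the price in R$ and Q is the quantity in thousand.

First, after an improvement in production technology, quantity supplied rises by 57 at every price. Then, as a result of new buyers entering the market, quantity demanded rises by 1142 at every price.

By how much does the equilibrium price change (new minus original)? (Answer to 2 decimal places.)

Initially, 3656 - P = P - 238, so 3894 = 2P and P = 1947, Q = 1709.
The new curves are Qd = 4798 - P (demand) and Qs = P - 181 (supply).
Clearing the new market: 4798 - P = P - 181, so P = 2489.5 and Q = 2308.5.
ΔP = 2489.5 − 1947 = +542.50.

+542.50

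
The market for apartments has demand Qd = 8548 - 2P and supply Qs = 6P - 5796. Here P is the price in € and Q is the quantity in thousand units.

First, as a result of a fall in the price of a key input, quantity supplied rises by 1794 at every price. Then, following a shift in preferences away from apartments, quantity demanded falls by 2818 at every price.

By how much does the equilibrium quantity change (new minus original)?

-1665

Initially, 8548 - 2P = 6P - 5796, so 14344 = 8P and P = 1793, Q = 4962.
The shock moves the curves to Qd = 5730 - 2P and Qs = 6P - 4002.
Setting them equal: 5730 - 2P = 6P - 4002 → 9732 = 8P, so P = 1216.5 and Q = 3297.
ΔQ = 3297 − 4962 = -1665.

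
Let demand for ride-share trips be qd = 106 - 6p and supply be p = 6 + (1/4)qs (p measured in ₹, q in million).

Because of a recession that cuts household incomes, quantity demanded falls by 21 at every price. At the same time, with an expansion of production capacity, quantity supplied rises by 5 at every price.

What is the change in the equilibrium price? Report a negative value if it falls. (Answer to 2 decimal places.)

Solve the original market: 106 - 6p = 4p - 24, hence p = 13 and q = 28.
With the change applied: demand qd = 85 - 6p, supply qs = 4p - 19.
Setting them equal: 85 - 6p = 4p - 19 → 104 = 10p, so p = 10.4 and q = 22.6.
Δp = 10.4 − 13 = -2.60.

-2.60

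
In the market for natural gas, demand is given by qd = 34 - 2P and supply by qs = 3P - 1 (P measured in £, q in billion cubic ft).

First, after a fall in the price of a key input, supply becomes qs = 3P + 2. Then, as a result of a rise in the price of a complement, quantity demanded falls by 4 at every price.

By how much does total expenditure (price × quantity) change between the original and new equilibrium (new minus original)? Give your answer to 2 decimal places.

-34.72

Initially, 34 - 2P = 3P - 1, so 35 = 5P and P = 7, q = 20.
The shock moves the curves to qd = 30 - 2P and qs = 3P + 2.
Clearing the new market: 30 - 2P = 3P + 2, so P = 5.6 and q = 18.8.
Expenditure moves from 7×20 = 140 to 5.6×18.8 = 105.28; change = -34.72.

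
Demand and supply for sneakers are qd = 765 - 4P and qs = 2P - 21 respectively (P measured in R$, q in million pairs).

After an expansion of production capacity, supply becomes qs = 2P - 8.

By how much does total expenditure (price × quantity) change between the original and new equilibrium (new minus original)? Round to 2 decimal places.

Original equilibrium: 765 - 4P = 2P - 21 gives 786 = 6P, so P = 131 and q = 241.
With the change applied: demand qd = 765 - 4P, supply qs = 2P - 8.
New equilibrium: 765 - 4P = 2P - 8 ⇒ 773 = 6P ⇒ P = 773/6 ≈ 128.8333, q = 749/3 ≈ 249.6667.
Expenditure moves from 131×241 = 31571 to 128.8333×249.6667 = 32165.3889; change = +594.39.

+594.39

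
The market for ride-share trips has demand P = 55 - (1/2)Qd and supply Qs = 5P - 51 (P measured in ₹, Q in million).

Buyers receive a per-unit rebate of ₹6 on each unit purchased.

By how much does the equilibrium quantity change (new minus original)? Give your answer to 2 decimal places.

Initially, 110 - 2P = 5P - 51, so 161 = 7P and P = 23, Q = 64.
Since buyers' out-of-pocket price is the market price minus the rebate, the effective demand curve becomes Qd = 122 - 2P.
Equate the new curves: 122 - 2P = 5P - 51, giving 173 = 7P, P = 173/7 ≈ 24.7143, Q = 508/7 ≈ 72.5714.
ΔQ = 72.5714 − 64 = +8.57.

+8.57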